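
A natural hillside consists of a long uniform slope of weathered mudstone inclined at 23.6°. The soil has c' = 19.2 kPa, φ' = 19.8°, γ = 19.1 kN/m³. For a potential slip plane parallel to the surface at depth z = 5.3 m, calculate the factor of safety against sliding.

FS = 1.34

For an infinite slope with a slip plane parallel to the surface (no pore pressure): FS = [c' + γz cos²β tanφ'] / [γz sinβ cosβ].
γz = 19.1·5.3 = 101.23 kN/m²
Numerator = 19.2 + 101.23·cos²23.6°·tan19.8° = 19.2 + 101.23·0.8397·0.3600 = 49.804 kPa
Denominator = 101.23·sin23.6°·cos23.6° = 101.23·0.4003·0.9164 = 37.138 kPa
FS = 49.804 / 37.138 = 1.341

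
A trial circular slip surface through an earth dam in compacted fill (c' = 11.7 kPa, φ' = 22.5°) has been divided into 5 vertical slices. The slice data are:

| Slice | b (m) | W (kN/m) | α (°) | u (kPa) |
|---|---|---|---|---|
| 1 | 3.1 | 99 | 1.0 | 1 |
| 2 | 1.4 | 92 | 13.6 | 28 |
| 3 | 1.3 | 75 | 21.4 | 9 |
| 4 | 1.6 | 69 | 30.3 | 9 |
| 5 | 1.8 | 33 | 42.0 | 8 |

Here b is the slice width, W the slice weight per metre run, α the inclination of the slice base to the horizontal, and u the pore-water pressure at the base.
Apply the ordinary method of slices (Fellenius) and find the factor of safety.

FS = 2.07

Ordinary method of slices: FS = Σ[c'·Δl_i + (W_i cosα_i − u_i·Δl_i)·tanφ'] / Σ W_i sinα_i, with Δl_i = b_i / cosα_i.
Slice 1: Δl = 3.1/cos1.0° = 3.100 m; N'_1 = 99·cos1.0° − 1·3.100 = 95.9; c'Δl = 36.28; W sinα = 1.7
Slice 2: Δl = 1.4/cos13.6° = 1.440 m; N'_2 = 92·cos13.6° − 28·1.440 = 49.1; c'Δl = 16.85; W sinα = 21.6
Slice 3: Δl = 1.3/cos21.4° = 1.396 m; N'_3 = 75·cos21.4° − 9·1.396 = 57.3; c'Δl = 16.34; W sinα = 27.4
Slice 4: Δl = 1.6/cos30.3° = 1.853 m; N'_4 = 69·cos30.3° − 9·1.853 = 42.9; c'Δl = 21.68; W sinα = 34.8
Slice 5: Δl = 1.8/cos42.0° = 2.422 m; N'_5 = 33·cos42.0° − 8·2.422 = 5.1; c'Δl = 28.34; W sinα = 22.1
Σc'Δl = 119.5 kN/m; ΣN' = 250.3 kN/m; ΣW sinα = 107.6 kN/m
Resisting = 119.5 + 250.3·tan22.5° = 119.5 + 103.7 = 223.2 kN/m
FS = 223.2 / 107.6 = 2.074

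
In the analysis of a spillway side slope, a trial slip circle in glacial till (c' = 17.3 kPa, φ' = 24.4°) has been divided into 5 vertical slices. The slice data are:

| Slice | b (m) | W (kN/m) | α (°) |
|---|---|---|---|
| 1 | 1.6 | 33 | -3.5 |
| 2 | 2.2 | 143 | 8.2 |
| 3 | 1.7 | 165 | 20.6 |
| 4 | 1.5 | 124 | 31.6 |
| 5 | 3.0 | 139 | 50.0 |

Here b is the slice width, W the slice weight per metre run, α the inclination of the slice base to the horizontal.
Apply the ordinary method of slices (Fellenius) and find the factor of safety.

FS = 1.80

Ordinary method of slices: FS = Σ[c'·Δl_i + (W_i cosα_i)·tanφ'] / Σ W_i sinα_i, with Δl_i = b_i / cosα_i.
Slice 1: Δl = 1.6/cos(-3.5°) = 1.603 m; N'_1 = 33·cos(-3.5°) = 32.9; c'Δl = 27.73; W sinα = -2.0
Slice 2: Δl = 2.2/cos8.2° = 2.223 m; N'_2 = 143·cos8.2° = 141.5; c'Δl = 38.45; W sinα = 20.4
Slice 3: Δl = 1.7/cos20.6° = 1.816 m; N'_3 = 165·cos20.6° = 154.4; c'Δl = 31.42; W sinα = 58.1
Slice 4: Δl = 1.5/cos31.6° = 1.761 m; N'_4 = 124·cos31.6° = 105.6; c'Δl = 30.47; W sinα = 65.0
Slice 5: Δl = 3.0/cos50.0° = 4.667 m; N'_5 = 139·cos50.0° = 89.3; c'Δl = 80.74; W sinα = 106.5
Σc'Δl = 208.8 kN/m; ΣN' = 523.9 kN/m; ΣW sinα = 247.9 kN/m
Resisting = 208.8 + 523.9·tan24.4° = 208.8 + 237.6 = 446.5 kN/m
FS = 446.5 / 247.9 = 1.801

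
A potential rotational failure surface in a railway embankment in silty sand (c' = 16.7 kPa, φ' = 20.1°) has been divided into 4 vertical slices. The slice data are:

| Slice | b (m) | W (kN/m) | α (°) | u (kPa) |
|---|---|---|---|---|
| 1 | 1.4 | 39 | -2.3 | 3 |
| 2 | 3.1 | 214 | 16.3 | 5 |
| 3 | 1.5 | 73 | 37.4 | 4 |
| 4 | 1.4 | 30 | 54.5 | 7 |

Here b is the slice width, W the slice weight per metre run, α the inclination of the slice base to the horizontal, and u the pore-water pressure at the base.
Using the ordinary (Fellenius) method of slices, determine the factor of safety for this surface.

FS = 1.96

Ordinary method of slices: FS = Σ[c'·Δl_i + (W_i cosα_i − u_i·Δl_i)·tanφ'] / Σ W_i sinα_i, with Δl_i = b_i / cosα_i.
Slice 1: Δl = 1.4/cos(-2.3°) = 1.401 m; N'_1 = 39·cos(-2.3°) − 3·1.401 = 34.8; c'Δl = 23.40; W sinα = -1.6
Slice 2: Δl = 3.1/cos16.3° = 3.230 m; N'_2 = 214·cos16.3° − 5·3.230 = 189.2; c'Δl = 53.94; W sinα = 60.1
Slice 3: Δl = 1.5/cos37.4° = 1.888 m; N'_3 = 73·cos37.4° − 4·1.888 = 50.4; c'Δl = 31.53; W sinα = 44.3
Slice 4: Δl = 1.4/cos54.5° = 2.411 m; N'_4 = 30·cos54.5° − 7·2.411 = 0.5; c'Δl = 40.26; W sinα = 24.4
Σc'Δl = 149.1 kN/m; ΣN' = 275.0 kN/m; ΣW sinα = 127.3 kN/m
Resisting = 149.1 + 275.0·tan20.1° = 149.1 + 100.6 = 249.8 kN/m
FS = 249.8 / 127.3 = 1.963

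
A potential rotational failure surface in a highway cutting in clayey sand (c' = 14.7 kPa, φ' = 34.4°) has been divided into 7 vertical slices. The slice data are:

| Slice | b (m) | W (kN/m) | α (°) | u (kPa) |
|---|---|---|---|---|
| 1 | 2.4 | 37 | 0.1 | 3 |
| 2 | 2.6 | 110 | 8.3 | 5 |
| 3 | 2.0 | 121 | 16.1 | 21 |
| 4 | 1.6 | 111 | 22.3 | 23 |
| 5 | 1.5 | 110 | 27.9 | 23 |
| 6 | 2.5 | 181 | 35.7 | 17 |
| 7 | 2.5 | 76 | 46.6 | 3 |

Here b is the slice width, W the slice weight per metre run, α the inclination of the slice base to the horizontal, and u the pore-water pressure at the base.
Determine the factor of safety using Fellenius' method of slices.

FS = 1.86

Ordinary method of slices: FS = Σ[c'·Δl_i + (W_i cosα_i − u_i·Δl_i)·tanφ'] / Σ W_i sinα_i, with Δl_i = b_i / cosα_i.
Slice 1: Δl = 2.4/cos0.1° = 2.400 m; N'_1 = 37·cos0.1° − 3·2.400 = 29.8; c'Δl = 35.28; W sinα = 0.1
Slice 2: Δl = 2.6/cos8.3° = 2.628 m; N'_2 = 110·cos8.3° − 5·2.628 = 95.7; c'Δl = 38.62; W sinα = 15.9
Slice 3: Δl = 2.0/cos16.1° = 2.082 m; N'_3 = 121·cos16.1° − 21·2.082 = 72.5; c'Δl = 30.60; W sinα = 33.6
Slice 4: Δl = 1.6/cos22.3° = 1.729 m; N'_4 = 111·cos22.3° − 23·1.729 = 62.9; c'Δl = 25.42; W sinα = 42.1
Slice 5: Δl = 1.5/cos27.9° = 1.697 m; N'_5 = 110·cos27.9° − 23·1.697 = 58.2; c'Δl = 24.95; W sinα = 51.5
Slice 6: Δl = 2.5/cos35.7° = 3.079 m; N'_6 = 181·cos35.7° − 17·3.079 = 94.7; c'Δl = 45.25; W sinα = 105.6
Slice 7: Δl = 2.5/cos46.6° = 3.639 m; N'_7 = 76·cos46.6° − 3·3.639 = 41.3; c'Δl = 53.49; W sinα = 55.2
Σc'Δl = 253.6 kN/m; ΣN' = 455.1 kN/m; ΣW sinα = 303.9 kN/m
Resisting = 253.6 + 455.1·tan34.4° = 253.6 + 311.6 = 565.2 kN/m
FS = 565.2 / 303.9 = 1.860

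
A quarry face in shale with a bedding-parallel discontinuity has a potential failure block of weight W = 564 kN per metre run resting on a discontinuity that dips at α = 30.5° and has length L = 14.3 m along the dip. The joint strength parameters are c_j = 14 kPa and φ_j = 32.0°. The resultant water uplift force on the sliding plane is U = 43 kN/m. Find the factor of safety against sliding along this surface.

FS = 1.67

Resolving the block weight along and normal to the plane and applying the Mohr–Coulomb strength on the joint:
N' = W cosα − U = 564·cos30.5° − 43 = 443.0 kN/m
Driving force T = W sinα = 564·sin30.5° = 286.3 kN/m
Resisting force R = c_j·L + N'·tanφ_j = 14·14.3 + 443.0·tan32.0° = 200.2 + 276.8 = 477.0 kN/m
FS = R / T = 477.0 / 286.3 = 1.666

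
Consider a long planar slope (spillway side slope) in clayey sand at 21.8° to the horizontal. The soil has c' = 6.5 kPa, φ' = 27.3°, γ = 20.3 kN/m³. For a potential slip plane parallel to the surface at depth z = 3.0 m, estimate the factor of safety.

FS = 1.60

For an infinite slope with a slip plane parallel to the surface (no pore pressure): FS = [c' + γz cos²β tanφ'] / [γz sinβ cosβ].
γz = 20.3·3.0 = 60.90 kN/m²
Numerator = 6.5 + 60.90·cos²21.8°·tan27.3° = 6.5 + 60.90·0.8621·0.5161 = 33.598 kPa
Denominator = 60.90·sin21.8°·cos21.8° = 60.90·0.3714·0.9285 = 20.999 kPa
FS = 33.598 / 20.999 = 1.600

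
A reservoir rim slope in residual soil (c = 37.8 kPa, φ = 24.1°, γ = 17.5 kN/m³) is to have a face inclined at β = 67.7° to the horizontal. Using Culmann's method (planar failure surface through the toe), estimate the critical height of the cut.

H_c = 26.45 m

Culmann's analysis gives the critical failure plane at α_cr = (β + φ)/2 = (67.7 + 24.1)/2 = 45.9°, and the critical height
H_c = (4c/γ) · sinβ cosφ / [1 − cos(β − φ)]
    = (4·37.8/17.5) · sin67.7°·cos24.1° / [1 − cos(43.6°)]
    = 8.640 · 0.9252·0.9128 / [1 − 0.7242]
    = 8.640 · 0.8446 / 0.2758
    = 26.45 m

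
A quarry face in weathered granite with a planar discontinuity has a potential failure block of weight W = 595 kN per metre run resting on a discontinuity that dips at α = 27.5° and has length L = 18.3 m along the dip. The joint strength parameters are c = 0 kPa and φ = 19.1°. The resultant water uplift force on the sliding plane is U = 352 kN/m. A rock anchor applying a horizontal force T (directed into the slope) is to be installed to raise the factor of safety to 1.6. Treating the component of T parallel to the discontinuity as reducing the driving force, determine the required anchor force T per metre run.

T = 240 kN/m

Resolving forces along and normal to the sliding plane, with the horizontal anchor force T adding T·sinα to the effective normal force and T·cosα acting up the plane against the driving force:
FS = [cL + (W cosα − U + T sinα) tanφ] / [W sinα − T cosα]
Without the anchor: N' = 175.8 kN/m, driving T_d = 274.7 kN/m, resisting R = 0·18.3 + 175.8·tan19.1° = 60.9 kN/m, FS = 0.22.
Setting FS = 1.6 and solving for T:
1.6·(274.7 − T cos27.5°) = 60.9 + T sin27.5°·tan19.1°
T·(sin27.5°·tan19.1° + 1.6·cos27.5°) = 1.6·274.7 − 60.9
T·(0.4617·0.3463 + 1.6·0.8870) = 439.6 − 60.9 = 378.7
T·1.5791 = 378.7
T = 239.8 kN/m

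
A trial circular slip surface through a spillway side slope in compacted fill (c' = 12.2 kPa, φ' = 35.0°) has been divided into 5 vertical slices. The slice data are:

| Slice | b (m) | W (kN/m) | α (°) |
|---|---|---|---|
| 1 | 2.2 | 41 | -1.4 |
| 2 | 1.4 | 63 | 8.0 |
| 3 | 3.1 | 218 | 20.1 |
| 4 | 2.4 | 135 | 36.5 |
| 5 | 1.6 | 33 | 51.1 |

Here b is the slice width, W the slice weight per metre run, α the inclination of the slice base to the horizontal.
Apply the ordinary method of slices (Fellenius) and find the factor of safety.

Ordinary method of slices: FS = Σ[c'·Δl_i + (W_i cosα_i)·tanφ'] / Σ W_i sinα_i, with Δl_i = b_i / cosα_i.
Slice 1: Δl = 2.2/cos(-1.4°) = 2.201 m; N'_1 = 41·cos(-1.4°) = 41.0; c'Δl = 26.85; W sinα = -1.0
Slice 2: Δl = 1.4/cos8.0° = 1.414 m; N'_2 = 63·cos8.0° = 62.4; c'Δl = 17.25; W sinα = 8.8
Slice 3: Δl = 3.1/cos20.1° = 3.301 m; N'_3 = 218·cos20.1° = 204.7; c'Δl = 40.27; W sinα = 74.9
Slice 4: Δl = 2.4/cos36.5° = 2.986 m; N'_4 = 135·cos36.5° = 108.5; c'Δl = 36.42; W sinα = 80.3
Slice 5: Δl = 1.6/cos51.1° = 2.548 m; N'_5 = 33·cos51.1° = 20.7; c'Δl = 31.08; W sinα = 25.7
Σc'Δl = 151.9 kN/m; ΣN' = 437.3 kN/m; ΣW sinα = 188.7 kN/m
Resisting = 151.9 + 437.3·tan35.0° = 151.9 + 306.2 = 458.1 kN/m
FS = 458.1 / 188.7 = 2.428

FS = 2.43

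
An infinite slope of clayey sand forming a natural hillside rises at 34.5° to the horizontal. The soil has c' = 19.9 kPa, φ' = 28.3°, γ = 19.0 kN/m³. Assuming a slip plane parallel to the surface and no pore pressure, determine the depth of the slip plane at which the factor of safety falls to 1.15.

Setting FS = 1.15 in FS = [c' + γz cos²β tanφ'] / [γz sinβ cosβ] and solving for z:
z = c' / [γ cosβ (FS·sinβ − cosβ·tanφ')]
  = 19.9 / [19.0·cos34.5°·(1.15·sin34.5° − cos34.5°·tan28.3°)]
  = 19.9 / [19.0·0.8241·(1.15·0.5664 − 0.8241·0.5384)]
  = 19.9 / 3.2510 = 6.121 m

z = 6.12 m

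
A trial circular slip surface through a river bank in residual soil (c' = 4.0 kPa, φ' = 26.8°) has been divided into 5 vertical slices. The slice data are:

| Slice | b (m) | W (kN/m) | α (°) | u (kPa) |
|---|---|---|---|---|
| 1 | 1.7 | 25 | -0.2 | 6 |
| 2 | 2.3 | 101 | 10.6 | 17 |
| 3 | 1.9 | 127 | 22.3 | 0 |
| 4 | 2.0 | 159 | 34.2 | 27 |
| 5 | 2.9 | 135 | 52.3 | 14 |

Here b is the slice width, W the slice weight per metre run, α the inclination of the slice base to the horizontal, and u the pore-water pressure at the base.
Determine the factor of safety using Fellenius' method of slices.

FS = 0.73

Ordinary method of slices: FS = Σ[c'·Δl_i + (W_i cosα_i − u_i·Δl_i)·tanφ'] / Σ W_i sinα_i, with Δl_i = b_i / cosα_i.
Slice 1: Δl = 1.7/cos(-0.2°) = 1.700 m; N'_1 = 25·cos(-0.2°) − 6·1.700 = 14.8; c'Δl = 6.80; W sinα = -0.1
Slice 2: Δl = 2.3/cos10.6° = 2.340 m; N'_2 = 101·cos10.6° − 17·2.340 = 59.5; c'Δl = 9.36; W sinα = 18.6
Slice 3: Δl = 1.9/cos22.3° = 2.054 m; N'_3 = 127·cos22.3° − 0·2.054 = 117.5; c'Δl = 8.21; W sinα = 48.2
Slice 4: Δl = 2.0/cos34.2° = 2.418 m; N'_4 = 159·cos34.2° − 27·2.418 = 66.2; c'Δl = 9.67; W sinα = 89.4
Slice 5: Δl = 2.9/cos52.3° = 4.742 m; N'_5 = 135·cos52.3° − 14·4.742 = 16.2; c'Δl = 18.97; W sinα = 106.8
Σc'Δl = 53.0 kN/m; ΣN' = 274.2 kN/m; ΣW sinα = 262.9 kN/m
Resisting = 53.0 + 274.2·tan26.8° = 53.0 + 138.5 = 191.5 kN/m
FS = 191.5 / 262.9 = 0.729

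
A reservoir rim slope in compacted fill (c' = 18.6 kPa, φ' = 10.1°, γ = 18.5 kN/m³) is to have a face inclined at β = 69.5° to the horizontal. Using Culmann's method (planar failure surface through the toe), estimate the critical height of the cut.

H_c = 7.55 m

Culmann's analysis gives the critical failure plane at α_cr = (β + φ')/2 = (69.5 + 10.1)/2 = 39.8°, and the critical height
H_c = (4c'/γ) · sinβ cosφ' / [1 − cos(β − φ')]
    = (4·18.6/18.5) · sin69.5°·cos10.1° / [1 − cos(59.4°)]
    = 4.022 · 0.9367·0.9845 / [1 − 0.5090]
    = 4.022 · 0.9222 / 0.4910
    = 7.55 m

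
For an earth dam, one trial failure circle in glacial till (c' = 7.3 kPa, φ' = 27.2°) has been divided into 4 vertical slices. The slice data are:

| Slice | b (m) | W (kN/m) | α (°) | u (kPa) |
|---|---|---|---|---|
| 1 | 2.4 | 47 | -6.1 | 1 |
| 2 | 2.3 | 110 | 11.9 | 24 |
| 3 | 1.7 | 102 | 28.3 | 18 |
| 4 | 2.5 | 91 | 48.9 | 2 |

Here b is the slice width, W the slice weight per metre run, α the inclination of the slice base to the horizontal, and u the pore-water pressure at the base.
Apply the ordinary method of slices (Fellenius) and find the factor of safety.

FS = 1.34

Ordinary method of slices: FS = Σ[c'·Δl_i + (W_i cosα_i − u_i·Δl_i)·tanφ'] / Σ W_i sinα_i, with Δl_i = b_i / cosα_i.
Slice 1: Δl = 2.4/cos(-6.1°) = 2.414 m; N'_1 = 47·cos(-6.1°) − 1·2.414 = 44.3; c'Δl = 17.62; W sinα = -5.0
Slice 2: Δl = 2.3/cos11.9° = 2.351 m; N'_2 = 110·cos11.9° − 24·2.351 = 51.2; c'Δl = 17.16; W sinα = 22.7
Slice 3: Δl = 1.7/cos28.3° = 1.931 m; N'_3 = 102·cos28.3° − 18·1.931 = 55.1; c'Δl = 14.09; W sinα = 48.4
Slice 4: Δl = 2.5/cos48.9° = 3.803 m; N'_4 = 91·cos48.9° − 2·3.803 = 52.2; c'Δl = 27.76; W sinα = 68.6
Σc'Δl = 76.6 kN/m; ΣN' = 202.8 kN/m; ΣW sinα = 134.6 kN/m
Resisting = 76.6 + 202.8·tan27.2° = 76.6 + 104.2 = 180.9 kN/m
FS = 180.9 / 134.6 = 1.344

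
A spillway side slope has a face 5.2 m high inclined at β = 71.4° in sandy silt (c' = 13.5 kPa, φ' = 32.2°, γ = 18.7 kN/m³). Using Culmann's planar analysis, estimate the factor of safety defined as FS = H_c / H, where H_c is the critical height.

H_c = (4c'/γ) · sinβ cosφ' / [1 − cos(β − φ')]
    = (4·13.5/18.7) · sin71.4°·cos32.2° / [1 − cos39.2°]
    = 2.888 · 0.8020 / 0.2251 = 10.29 m
FS = H_c / H = 10.29 / 5.2 = 1.979

FS = 1.98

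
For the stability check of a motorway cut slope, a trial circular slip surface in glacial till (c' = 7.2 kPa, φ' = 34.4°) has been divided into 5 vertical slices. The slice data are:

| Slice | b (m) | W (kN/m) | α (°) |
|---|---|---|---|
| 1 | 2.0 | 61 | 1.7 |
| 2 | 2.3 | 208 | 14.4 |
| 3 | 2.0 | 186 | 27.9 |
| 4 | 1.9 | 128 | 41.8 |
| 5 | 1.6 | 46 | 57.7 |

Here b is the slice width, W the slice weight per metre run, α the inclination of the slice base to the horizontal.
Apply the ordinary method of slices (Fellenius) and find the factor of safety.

Ordinary method of slices: FS = Σ[c'·Δl_i + (W_i cosα_i)·tanφ'] / Σ W_i sinα_i, with Δl_i = b_i / cosα_i.
Slice 1: Δl = 2.0/cos1.7° = 2.001 m; N'_1 = 61·cos1.7° = 61.0; c'Δl = 14.41; W sinα = 1.8
Slice 2: Δl = 2.3/cos14.4° = 2.375 m; N'_2 = 208·cos14.4° = 201.5; c'Δl = 17.10; W sinα = 51.7
Slice 3: Δl = 2.0/cos27.9° = 2.263 m; N'_3 = 186·cos27.9° = 164.4; c'Δl = 16.29; W sinα = 87.0
Slice 4: Δl = 1.9/cos41.8° = 2.549 m; N'_4 = 128·cos41.8° = 95.4; c'Δl = 18.35; W sinα = 85.3
Slice 5: Δl = 1.6/cos57.7° = 2.994 m; N'_5 = 46·cos57.7° = 24.6; c'Δl = 21.56; W sinα = 38.9
Σc'Δl = 87.7 kN/m; ΣN' = 546.8 kN/m; ΣW sinα = 264.8 kN/m
Resisting = 87.7 + 546.8·tan34.4° = 87.7 + 374.4 = 462.1 kN/m
FS = 462.1 / 264.8 = 1.745

FS = 1.75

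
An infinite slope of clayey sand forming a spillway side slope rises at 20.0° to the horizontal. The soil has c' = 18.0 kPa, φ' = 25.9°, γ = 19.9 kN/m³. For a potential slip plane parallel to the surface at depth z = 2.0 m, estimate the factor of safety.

FS = 2.74

For an infinite slope with a slip plane parallel to the surface (no pore pressure): FS = [c' + γz cos²β tanφ'] / [γz sinβ cosβ].
γz = 19.9·2.0 = 39.80 kN/m²
Numerator = 18.0 + 39.80·cos²20.0°·tan25.9° = 18.0 + 39.80·0.8830·0.4856 = 35.065 kPa
Denominator = 39.80·sin20.0°·cos20.0° = 39.80·0.3420·0.9397 = 12.791 kPa
FS = 35.065 / 12.791 = 2.741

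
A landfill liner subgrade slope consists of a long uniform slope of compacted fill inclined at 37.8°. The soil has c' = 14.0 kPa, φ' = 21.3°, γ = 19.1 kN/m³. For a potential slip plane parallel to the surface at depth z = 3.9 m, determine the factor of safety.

For an infinite slope with a slip plane parallel to the surface (no pore pressure): FS = [c' + γz cos²β tanφ'] / [γz sinβ cosβ].
γz = 19.1·3.9 = 74.49 kN/m²
Numerator = 14.0 + 74.49·cos²37.8°·tan21.3° = 14.0 + 74.49·0.6243·0.3899 = 32.132 kPa
Denominator = 74.49·sin37.8°·cos37.8° = 74.49·0.6129·0.7902 = 36.075 kPa
FS = 32.132 / 36.075 = 0.891

FS = 0.89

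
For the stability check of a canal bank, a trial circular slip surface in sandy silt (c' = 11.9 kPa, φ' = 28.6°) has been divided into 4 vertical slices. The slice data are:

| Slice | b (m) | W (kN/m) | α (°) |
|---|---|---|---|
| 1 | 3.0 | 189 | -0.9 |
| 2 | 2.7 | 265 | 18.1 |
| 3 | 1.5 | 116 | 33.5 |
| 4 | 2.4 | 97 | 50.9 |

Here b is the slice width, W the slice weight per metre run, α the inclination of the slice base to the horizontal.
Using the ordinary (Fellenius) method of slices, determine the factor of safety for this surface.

FS = 2.12

Ordinary method of slices: FS = Σ[c'·Δl_i + (W_i cosα_i)·tanφ'] / Σ W_i sinα_i, with Δl_i = b_i / cosα_i.
Slice 1: Δl = 3.0/cos(-0.9°) = 3.000 m; N'_1 = 189·cos(-0.9°) = 189.0; c'Δl = 35.70; W sinα = -3.0
Slice 2: Δl = 2.7/cos18.1° = 2.841 m; N'_2 = 265·cos18.1° = 251.9; c'Δl = 33.80; W sinα = 82.3
Slice 3: Δl = 1.5/cos33.5° = 1.799 m; N'_3 = 116·cos33.5° = 96.7; c'Δl = 21.41; W sinα = 64.0
Slice 4: Δl = 2.4/cos50.9° = 3.805 m; N'_4 = 97·cos50.9° = 61.2; c'Δl = 45.28; W sinα = 75.3
Σc'Δl = 136.2 kN/m; ΣN' = 598.8 kN/m; ΣW sinα = 218.7 kN/m
Resisting = 136.2 + 598.8·tan28.6° = 136.2 + 326.5 = 462.7 kN/m
FS = 462.7 / 218.7 = 2.116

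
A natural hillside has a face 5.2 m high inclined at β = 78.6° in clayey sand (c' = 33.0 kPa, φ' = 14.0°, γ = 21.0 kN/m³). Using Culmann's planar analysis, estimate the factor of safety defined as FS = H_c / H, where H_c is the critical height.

FS = 2.01

H_c = (4c'/γ) · sinβ cosφ' / [1 − cos(β − φ')]
    = (4·33.0/21.0) · sin78.6°·cos14.0° / [1 − cos64.6°]
    = 6.286 · 0.9512 / 0.5711 = 10.47 m
FS = H_c / H = 10.47 / 5.2 = 2.013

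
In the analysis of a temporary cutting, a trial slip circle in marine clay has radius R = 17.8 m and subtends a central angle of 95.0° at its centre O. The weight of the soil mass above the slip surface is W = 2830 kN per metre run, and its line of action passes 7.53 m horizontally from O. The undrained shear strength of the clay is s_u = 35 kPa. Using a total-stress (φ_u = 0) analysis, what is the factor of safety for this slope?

FS = 0.86

Taking moments about the centre O, the resisting moment is provided by the undrained shear strength acting along the arc:
Arc length L_a = R·θ = 17.8·(95.0°·π/180) = 17.8·1.6581 = 29.51 m
M_R = s_u·L_a·R = 35·29.51·17.8 = 18386.9 kN·m/m
M_D = W·d = 2830·7.53 = 21309.9 kN·m/m
FS = M_R / M_D = 18386.9 / 21309.9 = 0.863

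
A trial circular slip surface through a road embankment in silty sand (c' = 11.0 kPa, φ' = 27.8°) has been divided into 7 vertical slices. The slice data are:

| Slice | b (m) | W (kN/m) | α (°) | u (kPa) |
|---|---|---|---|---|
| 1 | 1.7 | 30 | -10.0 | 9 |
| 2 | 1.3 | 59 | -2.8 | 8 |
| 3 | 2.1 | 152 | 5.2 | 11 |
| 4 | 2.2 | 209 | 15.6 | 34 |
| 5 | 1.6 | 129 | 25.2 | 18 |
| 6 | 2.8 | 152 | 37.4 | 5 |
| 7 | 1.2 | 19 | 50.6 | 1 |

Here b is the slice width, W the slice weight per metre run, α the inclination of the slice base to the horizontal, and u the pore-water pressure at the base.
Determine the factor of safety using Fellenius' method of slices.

Ordinary method of slices: FS = Σ[c'·Δl_i + (W_i cosα_i − u_i·Δl_i)·tanφ'] / Σ W_i sinα_i, with Δl_i = b_i / cosα_i.
Slice 1: Δl = 1.7/cos(-10.0°) = 1.726 m; N'_1 = 30·cos(-10.0°) − 9·1.726 = 14.0; c'Δl = 18.99; W sinα = -5.2
Slice 2: Δl = 1.3/cos(-2.8°) = 1.302 m; N'_2 = 59·cos(-2.8°) − 8·1.302 = 48.5; c'Δl = 14.32; W sinα = -2.9
Slice 3: Δl = 2.1/cos5.2° = 2.109 m; N'_3 = 152·cos5.2° − 11·2.109 = 128.2; c'Δl = 23.20; W sinα = 13.8
Slice 4: Δl = 2.2/cos15.6° = 2.284 m; N'_4 = 209·cos15.6° − 34·2.284 = 123.6; c'Δl = 25.13; W sinα = 56.2
Slice 5: Δl = 1.6/cos25.2° = 1.768 m; N'_5 = 129·cos25.2° − 18·1.768 = 84.9; c'Δl = 19.45; W sinα = 54.9
Slice 6: Δl = 2.8/cos37.4° = 3.525 m; N'_6 = 152·cos37.4° − 5·3.525 = 103.1; c'Δl = 38.77; W sinα = 92.3
Slice 7: Δl = 1.2/cos50.6° = 1.891 m; N'_7 = 19·cos50.6° − 1·1.891 = 10.2; c'Δl = 20.80; W sinα = 14.7
Σc'Δl = 160.6 kN/m; ΣN' = 512.5 kN/m; ΣW sinα = 223.8 kN/m
Resisting = 160.6 + 512.5·tan27.8° = 160.6 + 270.2 = 430.9 kN/m
FS = 430.9 / 223.8 = 1.925

FS = 1.93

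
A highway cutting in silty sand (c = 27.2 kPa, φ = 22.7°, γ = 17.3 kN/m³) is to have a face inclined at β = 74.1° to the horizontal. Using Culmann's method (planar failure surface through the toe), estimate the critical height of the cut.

Culmann's analysis gives the critical failure plane at α_cr = (β + φ)/2 = (74.1 + 22.7)/2 = 48.4°, and the critical height
H_c = (4c/γ) · sinβ cosφ / [1 − cos(β − φ)]
    = (4·27.2/17.3) · sin74.1°·cos22.7° / [1 − cos(51.4°)]
    = 6.289 · 0.9617·0.9225 / [1 − 0.6239]
    = 6.289 · 0.8872 / 0.3761
    = 14.84 m

H_c = 14.84 m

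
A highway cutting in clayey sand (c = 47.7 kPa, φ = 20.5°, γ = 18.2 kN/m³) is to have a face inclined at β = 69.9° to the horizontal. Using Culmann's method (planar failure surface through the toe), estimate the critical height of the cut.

Culmann's analysis gives the critical failure plane at α_cr = (β + φ)/2 = (69.9 + 20.5)/2 = 45.2°, and the critical height
H_c = (4c/γ) · sinβ cosφ / [1 − cos(β − φ)]
    = (4·47.7/18.2) · sin69.9°·cos20.5° / [1 − cos(49.4°)]
    = 10.484 · 0.9391·0.9367 / [1 − 0.6508]
    = 10.484 · 0.8796 / 0.3492
    = 26.41 m

H_c = 26.41 m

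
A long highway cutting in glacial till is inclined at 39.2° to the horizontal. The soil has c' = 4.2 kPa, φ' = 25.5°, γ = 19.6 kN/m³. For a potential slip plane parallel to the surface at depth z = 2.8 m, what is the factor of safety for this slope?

For an infinite slope with a slip plane parallel to the surface (no pore pressure): FS = [c' + γz cos²β tanφ'] / [γz sinβ cosβ].
γz = 19.6·2.8 = 54.88 kN/m²
Numerator = 4.2 + 54.88·cos²39.2°·tan25.5° = 4.2 + 54.88·0.6005·0.4770 = 19.920 kPa
Denominator = 54.88·sin39.2°·cos39.2° = 54.88·0.6320·0.7749 = 26.880 kPa
FS = 19.920 / 26.880 = 0.741

FS = 0.74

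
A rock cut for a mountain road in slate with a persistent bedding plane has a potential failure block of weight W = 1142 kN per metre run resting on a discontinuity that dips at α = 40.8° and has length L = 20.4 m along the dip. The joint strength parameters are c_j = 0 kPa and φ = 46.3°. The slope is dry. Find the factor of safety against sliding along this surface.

FS = 1.21

Resolving the block weight along and normal to the plane and applying the Mohr–Coulomb strength on the joint:
N' = W cosα = 1142·cos40.8° = 864.5 kN/m
Driving force T = W sinα = 1142·sin40.8° = 746.2 kN/m
Resisting force R = c_j·L + N'·tanφ = 0·20.4 + 864.5·tan46.3° = 0.0 + 904.6 = 904.6 kN/m
FS = R / T = 904.6 / 746.2 = 1.212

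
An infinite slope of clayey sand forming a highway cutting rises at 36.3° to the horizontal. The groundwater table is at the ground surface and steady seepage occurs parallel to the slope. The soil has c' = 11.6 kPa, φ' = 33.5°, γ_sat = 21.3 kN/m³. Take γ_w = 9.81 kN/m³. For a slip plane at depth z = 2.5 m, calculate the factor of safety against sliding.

FS = 0.94

With seepage parallel to the slope and the water table at the surface, the effective normal stress on the slip plane uses the buoyant unit weight γ' = γ_sat − γ_w while the driving shear stress uses γ_sat:
FS = [c' + γ' z cos²β tanφ'] / [γ_sat z sinβ cosβ]
γ' = 21.3 − 9.81 = 11.49 kN/m³
Numerator = 11.6 + 11.49·2.5·cos²36.3°·tan33.5° = 11.6 + 11.49·2.5·0.6495·0.6619 = 23.949 kPa
Denominator = 21.3·2.5·sin36.3°·cos36.3° = 21.3·2.5·0.5920·0.8059 = 25.407 kPa
FS = 23.949 / 25.407 = 0.943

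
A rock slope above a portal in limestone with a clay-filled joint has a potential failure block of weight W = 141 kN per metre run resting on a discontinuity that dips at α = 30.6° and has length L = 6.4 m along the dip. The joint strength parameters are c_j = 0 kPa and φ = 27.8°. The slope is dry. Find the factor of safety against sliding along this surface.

FS = 0.89

Resolving the block weight along and normal to the plane and applying the Mohr–Coulomb strength on the joint:
N' = W cosα = 141·cos30.6° = 121.4 kN/m
Driving force T = W sinα = 141·sin30.6° = 71.8 kN/m
Resisting force R = c_j·L + N'·tanφ = 0·6.4 + 121.4·tan27.8° = 0.0 + 64.0 = 64.0 kN/m
FS = R / T = 64.0 / 71.8 = 0.892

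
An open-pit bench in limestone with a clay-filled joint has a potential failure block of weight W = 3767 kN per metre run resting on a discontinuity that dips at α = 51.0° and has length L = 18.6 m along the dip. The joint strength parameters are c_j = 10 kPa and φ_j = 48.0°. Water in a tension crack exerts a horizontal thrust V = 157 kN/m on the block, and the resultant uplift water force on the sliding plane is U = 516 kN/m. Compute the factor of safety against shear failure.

Resolving the block weight along and normal to the plane and applying the Mohr–Coulomb strength on the joint:
N' = W cosα − U − V sinα = 3767·cos51.0° − 516 − 157·sin51.0° = 1732.6 kN/m
Driving force T = W sinα + V cosα = 3767·sin51.0° + 157·cos51.0° = 3026.3 kN/m
Resisting force R = c_j·L + N'·tanφ_j = 10·18.6 + 1732.6·tan48.0° = 186.0 + 1924.3 = 2110.3 kN/m
FS = R / T = 2110.3 / 3026.3 = 0.697

FS = 0.70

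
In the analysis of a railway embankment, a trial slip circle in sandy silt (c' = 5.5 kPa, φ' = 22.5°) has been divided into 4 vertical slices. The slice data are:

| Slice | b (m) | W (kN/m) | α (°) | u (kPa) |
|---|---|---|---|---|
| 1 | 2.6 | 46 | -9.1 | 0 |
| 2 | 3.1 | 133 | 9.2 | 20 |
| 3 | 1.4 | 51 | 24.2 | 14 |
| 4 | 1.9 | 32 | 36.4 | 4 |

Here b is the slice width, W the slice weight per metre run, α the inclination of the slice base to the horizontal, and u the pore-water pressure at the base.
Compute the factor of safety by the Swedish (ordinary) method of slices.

Ordinary method of slices: FS = Σ[c'·Δl_i + (W_i cosα_i − u_i·Δl_i)·tanφ'] / Σ W_i sinα_i, with Δl_i = b_i / cosα_i.
Slice 1: Δl = 2.6/cos(-9.1°) = 2.633 m; N'_1 = 46·cos(-9.1°) − 0·2.633 = 45.4; c'Δl = 14.48; W sinα = -7.3
Slice 2: Δl = 3.1/cos9.2° = 3.140 m; N'_2 = 133·cos9.2° − 20·3.140 = 68.5; c'Δl = 17.27; W sinα = 21.3
Slice 3: Δl = 1.4/cos24.2° = 1.535 m; N'_3 = 51·cos24.2° − 14·1.535 = 25.0; c'Δl = 8.44; W sinα = 20.9
Slice 4: Δl = 1.9/cos36.4° = 2.361 m; N'_4 = 32·cos36.4° − 4·2.361 = 16.3; c'Δl = 12.98; W sinα = 19.0
Σc'Δl = 53.2 kN/m; ΣN' = 155.2 kN/m; ΣW sinα = 53.9 kN/m
Resisting = 53.2 + 155.2·tan22.5° = 53.2 + 64.3 = 117.5 kN/m
FS = 117.5 / 53.9 = 2.180

FS = 2.18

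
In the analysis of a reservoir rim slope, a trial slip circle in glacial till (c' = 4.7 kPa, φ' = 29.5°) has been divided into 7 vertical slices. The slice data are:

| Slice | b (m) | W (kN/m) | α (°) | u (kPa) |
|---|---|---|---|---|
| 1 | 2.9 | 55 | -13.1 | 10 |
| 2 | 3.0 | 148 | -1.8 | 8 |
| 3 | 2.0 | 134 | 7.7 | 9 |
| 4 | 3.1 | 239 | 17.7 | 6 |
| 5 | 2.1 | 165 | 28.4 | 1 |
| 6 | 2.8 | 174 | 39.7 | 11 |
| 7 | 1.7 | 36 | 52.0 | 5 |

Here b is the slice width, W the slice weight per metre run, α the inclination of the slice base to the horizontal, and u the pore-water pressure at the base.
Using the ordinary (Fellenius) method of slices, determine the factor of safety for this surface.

FS = 1.71

Ordinary method of slices: FS = Σ[c'·Δl_i + (W_i cosα_i − u_i·Δl_i)·tanφ'] / Σ W_i sinα_i, with Δl_i = b_i / cosα_i.
Slice 1: Δl = 2.9/cos(-13.1°) = 2.977 m; N'_1 = 55·cos(-13.1°) − 10·2.977 = 23.8; c'Δl = 13.99; W sinα = -12.5
Slice 2: Δl = 3.0/cos(-1.8°) = 3.001 m; N'_2 = 148·cos(-1.8°) − 8·3.001 = 123.9; c'Δl = 14.11; W sinα = -4.6
Slice 3: Δl = 2.0/cos7.7° = 2.018 m; N'_3 = 134·cos7.7° − 9·2.018 = 114.6; c'Δl = 9.49; W sinα = 18.0
Slice 4: Δl = 3.1/cos17.7° = 3.254 m; N'_4 = 239·cos17.7° − 6·3.254 = 208.2; c'Δl = 15.29; W sinα = 72.7
Slice 5: Δl = 2.1/cos28.4° = 2.387 m; N'_5 = 165·cos28.4° − 1·2.387 = 142.8; c'Δl = 11.22; W sinα = 78.5
Slice 6: Δl = 2.8/cos39.7° = 3.639 m; N'_6 = 174·cos39.7° − 11·3.639 = 93.8; c'Δl = 17.10; W sinα = 111.1
Slice 7: Δl = 1.7/cos52.0° = 2.761 m; N'_7 = 36·cos52.0° − 5·2.761 = 8.4; c'Δl = 12.98; W sinα = 28.4
Σc'Δl = 94.2 kN/m; ΣN' = 715.5 kN/m; ΣW sinα = 291.5 kN/m
Resisting = 94.2 + 715.5·tan29.5° = 94.2 + 404.8 = 499.0 kN/m
FS = 499.0 / 291.5 = 1.712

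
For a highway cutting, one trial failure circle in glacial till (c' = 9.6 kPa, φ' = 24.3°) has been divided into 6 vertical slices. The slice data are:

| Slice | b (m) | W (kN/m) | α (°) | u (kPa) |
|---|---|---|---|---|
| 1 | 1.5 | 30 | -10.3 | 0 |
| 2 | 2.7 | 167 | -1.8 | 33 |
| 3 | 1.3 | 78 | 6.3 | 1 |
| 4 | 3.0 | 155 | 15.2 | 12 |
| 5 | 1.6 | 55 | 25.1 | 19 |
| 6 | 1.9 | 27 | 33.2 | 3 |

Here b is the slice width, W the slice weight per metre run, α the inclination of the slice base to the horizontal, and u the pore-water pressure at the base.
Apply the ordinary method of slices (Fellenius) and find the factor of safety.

FS = 3.52

Ordinary method of slices: FS = Σ[c'·Δl_i + (W_i cosα_i − u_i·Δl_i)·tanφ'] / Σ W_i sinα_i, with Δl_i = b_i / cosα_i.
Slice 1: Δl = 1.5/cos(-10.3°) = 1.525 m; N'_1 = 30·cos(-10.3°) − 0·1.525 = 29.5; c'Δl = 14.64; W sinα = -5.4
Slice 2: Δl = 2.7/cos(-1.8°) = 2.701 m; N'_2 = 167·cos(-1.8°) − 33·2.701 = 77.8; c'Δl = 25.93; W sinα = -5.2
Slice 3: Δl = 1.3/cos6.3° = 1.308 m; N'_3 = 78·cos6.3° − 1·1.308 = 76.2; c'Δl = 12.56; W sinα = 8.6
Slice 4: Δl = 3.0/cos15.2° = 3.109 m; N'_4 = 155·cos15.2° − 12·3.109 = 112.3; c'Δl = 29.84; W sinα = 40.6
Slice 5: Δl = 1.6/cos25.1° = 1.767 m; N'_5 = 55·cos25.1° − 19·1.767 = 16.2; c'Δl = 16.96; W sinα = 23.3
Slice 6: Δl = 1.9/cos33.2° = 2.271 m; N'_6 = 27·cos33.2° − 3·2.271 = 15.8; c'Δl = 21.80; W sinα = 14.8
Σc'Δl = 121.7 kN/m; ΣN' = 327.8 kN/m; ΣW sinα = 76.7 kN/m
Resisting = 121.7 + 327.8·tan24.3° = 121.7 + 148.0 = 269.7 kN/m
FS = 269.7 / 76.7 = 3.517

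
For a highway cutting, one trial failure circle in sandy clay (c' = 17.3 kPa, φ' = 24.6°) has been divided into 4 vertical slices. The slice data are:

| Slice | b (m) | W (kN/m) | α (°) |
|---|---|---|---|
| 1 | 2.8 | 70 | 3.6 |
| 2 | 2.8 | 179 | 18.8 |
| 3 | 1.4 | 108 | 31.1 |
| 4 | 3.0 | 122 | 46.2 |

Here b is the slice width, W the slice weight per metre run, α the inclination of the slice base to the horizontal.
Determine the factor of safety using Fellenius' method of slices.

Ordinary method of slices: FS = Σ[c'·Δl_i + (W_i cosα_i)·tanφ'] / Σ W_i sinα_i, with Δl_i = b_i / cosα_i.
Slice 1: Δl = 2.8/cos3.6° = 2.806 m; N'_1 = 70·cos3.6° = 69.9; c'Δl = 48.54; W sinα = 4.4
Slice 2: Δl = 2.8/cos18.8° = 2.958 m; N'_2 = 179·cos18.8° = 169.5; c'Δl = 51.17; W sinα = 57.7
Slice 3: Δl = 1.4/cos31.1° = 1.635 m; N'_3 = 108·cos31.1° = 92.5; c'Δl = 28.29; W sinα = 55.8
Slice 4: Δl = 3.0/cos46.2° = 4.334 m; N'_4 = 122·cos46.2° = 84.4; c'Δl = 74.98; W sinα = 88.1
Σc'Δl = 203.0 kN/m; ΣN' = 416.2 kN/m; ΣW sinα = 205.9 kN/m
Resisting = 203.0 + 416.2·tan24.6° = 203.0 + 190.6 = 393.5 kN/m
FS = 393.5 / 205.9 = 1.911

FS = 1.91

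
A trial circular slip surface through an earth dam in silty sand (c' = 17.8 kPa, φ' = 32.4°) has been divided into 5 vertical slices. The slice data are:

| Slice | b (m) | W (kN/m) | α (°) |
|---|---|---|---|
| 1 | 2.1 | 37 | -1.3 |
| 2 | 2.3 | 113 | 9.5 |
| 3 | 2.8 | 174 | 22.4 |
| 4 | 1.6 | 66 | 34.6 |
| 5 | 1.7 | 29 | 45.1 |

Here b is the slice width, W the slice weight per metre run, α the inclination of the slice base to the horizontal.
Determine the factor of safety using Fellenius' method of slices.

FS = 3.19

Ordinary method of slices: FS = Σ[c'·Δl_i + (W_i cosα_i)·tanφ'] / Σ W_i sinα_i, with Δl_i = b_i / cosα_i.
Slice 1: Δl = 2.1/cos(-1.3°) = 2.101 m; N'_1 = 37·cos(-1.3°) = 37.0; c'Δl = 37.39; W sinα = -0.8
Slice 2: Δl = 2.3/cos9.5° = 2.332 m; N'_2 = 113·cos9.5° = 111.5; c'Δl = 41.51; W sinα = 18.7
Slice 3: Δl = 2.8/cos22.4° = 3.029 m; N'_3 = 174·cos22.4° = 160.9; c'Δl = 53.91; W sinα = 66.3
Slice 4: Δl = 1.6/cos34.6° = 1.944 m; N'_4 = 66·cos34.6° = 54.3; c'Δl = 34.60; W sinα = 37.5
Slice 5: Δl = 1.7/cos45.1° = 2.408 m; N'_5 = 29·cos45.1° = 20.5; c'Δl = 42.87; W sinα = 20.5
Σc'Δl = 210.3 kN/m; ΣN' = 384.1 kN/m; ΣW sinα = 142.1 kN/m
Resisting = 210.3 + 384.1·tan32.4° = 210.3 + 243.8 = 454.0 kN/m
FS = 454.0 / 142.1 = 3.194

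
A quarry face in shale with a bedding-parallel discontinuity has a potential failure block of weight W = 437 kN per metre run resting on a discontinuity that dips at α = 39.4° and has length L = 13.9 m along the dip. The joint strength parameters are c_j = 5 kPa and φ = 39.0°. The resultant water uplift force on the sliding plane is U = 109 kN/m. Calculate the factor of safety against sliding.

FS = 0.92

Resolving the block weight along and normal to the plane and applying the Mohr–Coulomb strength on the joint:
N' = W cosα − U = 437·cos39.4° − 109 = 228.7 kN/m
Driving force T = W sinα = 437·sin39.4° = 277.4 kN/m
Resisting force R = c_j·L + N'·tanφ = 5·13.9 + 228.7·tan39.0° = 69.5 + 185.2 = 254.7 kN/m
FS = R / T = 254.7 / 277.4 = 0.918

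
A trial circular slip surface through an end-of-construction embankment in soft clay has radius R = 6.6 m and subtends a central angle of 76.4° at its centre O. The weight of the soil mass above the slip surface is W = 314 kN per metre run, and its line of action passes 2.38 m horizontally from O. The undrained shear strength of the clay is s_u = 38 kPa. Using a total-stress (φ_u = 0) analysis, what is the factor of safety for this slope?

FS = 2.95

Taking moments about the centre O, the resisting moment is provided by the undrained shear strength acting along the arc:
Arc length L_a = R·θ = 6.6·(76.4°·π/180) = 6.6·1.3334 = 8.80 m
M_R = s_u·L_a·R = 38·8.80·6.6 = 2207.2 kN·m/m
M_D = W·d = 314·2.38 = 747.3 kN·m/m
FS = M_R / M_D = 2207.2 / 747.3 = 2.953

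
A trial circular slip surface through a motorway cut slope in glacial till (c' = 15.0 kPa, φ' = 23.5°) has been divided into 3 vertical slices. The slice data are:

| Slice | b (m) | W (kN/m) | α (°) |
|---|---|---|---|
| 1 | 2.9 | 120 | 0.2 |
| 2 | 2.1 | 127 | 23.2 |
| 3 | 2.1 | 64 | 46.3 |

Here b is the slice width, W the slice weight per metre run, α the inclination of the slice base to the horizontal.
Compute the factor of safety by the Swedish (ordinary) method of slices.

FS = 2.54

Ordinary method of slices: FS = Σ[c'·Δl_i + (W_i cosα_i)·tanφ'] / Σ W_i sinα_i, with Δl_i = b_i / cosα_i.
Slice 1: Δl = 2.9/cos0.2° = 2.900 m; N'_1 = 120·cos0.2° = 120.0; c'Δl = 43.50; W sinα = 0.4
Slice 2: Δl = 2.1/cos23.2° = 2.285 m; N'_2 = 127·cos23.2° = 116.7; c'Δl = 34.27; W sinα = 50.0
Slice 3: Δl = 2.1/cos46.3° = 3.040 m; N'_3 = 64·cos46.3° = 44.2; c'Δl = 45.59; W sinα = 46.3
Σc'Δl = 123.4 kN/m; ΣN' = 280.9 kN/m; ΣW sinα = 96.7 kN/m
Resisting = 123.4 + 280.9·tan23.5° = 123.4 + 122.2 = 245.5 kN/m
FS = 245.5 / 96.7 = 2.539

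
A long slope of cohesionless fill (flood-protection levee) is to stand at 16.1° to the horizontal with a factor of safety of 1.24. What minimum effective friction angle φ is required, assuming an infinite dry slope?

φ = 19.7°

FS = tanφ/tanβ ⇒ tanφ = FS · tanβ = 1.24 · tan16.1° = 0.3579
φ = arctan(0.3579) = 19.69°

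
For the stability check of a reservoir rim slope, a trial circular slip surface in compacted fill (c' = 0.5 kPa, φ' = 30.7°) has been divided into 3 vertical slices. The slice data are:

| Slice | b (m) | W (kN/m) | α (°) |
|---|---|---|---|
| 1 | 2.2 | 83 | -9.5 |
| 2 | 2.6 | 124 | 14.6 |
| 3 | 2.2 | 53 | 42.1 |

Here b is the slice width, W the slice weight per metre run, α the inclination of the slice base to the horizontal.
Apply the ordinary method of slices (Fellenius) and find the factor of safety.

Ordinary method of slices: FS = Σ[c'·Δl_i + (W_i cosα_i)·tanφ'] / Σ W_i sinα_i, with Δl_i = b_i / cosα_i.
Slice 1: Δl = 2.2/cos(-9.5°) = 2.231 m; N'_1 = 83·cos(-9.5°) = 81.9; c'Δl = 1.12; W sinα = -13.7
Slice 2: Δl = 2.6/cos14.6° = 2.687 m; N'_2 = 124·cos14.6° = 120.0; c'Δl = 1.34; W sinα = 31.3
Slice 3: Δl = 2.2/cos42.1° = 2.965 m; N'_3 = 53·cos42.1° = 39.3; c'Δl = 1.48; W sinα = 35.5
Σc'Δl = 3.9 kN/m; ΣN' = 241.2 kN/m; ΣW sinα = 53.1 kN/m
Resisting = 3.9 + 241.2·tan30.7° = 3.9 + 143.2 = 147.1 kN/m
FS = 147.1 / 53.1 = 2.772

FS = 2.77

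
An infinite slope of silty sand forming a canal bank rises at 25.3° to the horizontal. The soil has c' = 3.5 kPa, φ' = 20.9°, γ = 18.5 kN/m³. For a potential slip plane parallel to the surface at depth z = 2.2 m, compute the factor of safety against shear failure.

FS = 1.03

For an infinite slope with a slip plane parallel to the surface (no pore pressure): FS = [c' + γz cos²β tanφ'] / [γz sinβ cosβ].
γz = 18.5·2.2 = 40.70 kN/m²
Numerator = 3.5 + 40.70·cos²25.3°·tan20.9° = 3.5 + 40.70·0.8174·0.3819 = 16.203 kPa
Denominator = 40.70·sin25.3°·cos25.3° = 40.70·0.4274·0.9041 = 15.725 kPa
FS = 16.203 / 15.725 = 1.030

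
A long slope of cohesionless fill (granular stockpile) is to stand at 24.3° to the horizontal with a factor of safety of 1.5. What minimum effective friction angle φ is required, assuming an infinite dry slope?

FS = tanφ/tanβ ⇒ tanφ = FS · tanβ = 1.5 · tan24.3° = 0.6773
φ = arctan(0.6773) = 34.11°

φ = 34.1°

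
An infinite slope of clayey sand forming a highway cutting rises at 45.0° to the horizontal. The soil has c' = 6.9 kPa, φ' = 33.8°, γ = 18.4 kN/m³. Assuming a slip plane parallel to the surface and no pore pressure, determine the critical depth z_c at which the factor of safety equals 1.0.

z_c = 2.27 m

Setting FS = 1.00 in FS = [c' + γz cos²β tanφ'] / [γz sinβ cosβ] and solving for z:
z = c' / [γ cosβ (FS·sinβ − cosβ·tanφ')]
  = 6.9 / [18.4·cos45.0°·(1.00·sin45.0° − cos45.0°·tan33.8°)]
  = 6.9 / [18.4·0.7071·(1.00·0.7071 − 0.7071·0.6694)]
  = 6.9 / 3.0411 = 2.269 m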